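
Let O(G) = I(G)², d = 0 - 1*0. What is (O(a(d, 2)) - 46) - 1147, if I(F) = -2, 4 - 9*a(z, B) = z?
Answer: -1189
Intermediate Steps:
d = 0 (d = 0 + 0 = 0)
a(z, B) = 4/9 - z/9
O(G) = 4 (O(G) = (-2)² = 4)
(O(a(d, 2)) - 46) - 1147 = (4 - 46) - 1147 = -42 - 1147 = -1189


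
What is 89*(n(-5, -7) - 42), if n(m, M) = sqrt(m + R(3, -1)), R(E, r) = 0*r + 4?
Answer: -3738 + 89*I ≈ -3738.0 + 89.0*I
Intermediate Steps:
R(E, r) = 4 (R(E, r) = 0 + 4 = 4)
n(m, M) = sqrt(4 + m) (n(m, M) = sqrt(m + 4) = sqrt(4 + m))
89*(n(-5, -7) - 42) = 89*(sqrt(4 - 5) - 42) = 89*(sqrt(-1) - 42) = 89*(I - 42) = 89*(-42 + I) = -3738 + 89*I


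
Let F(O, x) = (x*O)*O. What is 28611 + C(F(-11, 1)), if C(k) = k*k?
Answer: 43252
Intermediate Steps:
F(O, x) = x*O**2 (F(O, x) = (O*x)*O = x*O**2)
C(k) = k**2
28611 + C(F(-11, 1)) = 28611 + (1*(-11)**2)**2 = 28611 + (1*121)**2 = 28611 + 121**2 = 28611 + 14641 = 43252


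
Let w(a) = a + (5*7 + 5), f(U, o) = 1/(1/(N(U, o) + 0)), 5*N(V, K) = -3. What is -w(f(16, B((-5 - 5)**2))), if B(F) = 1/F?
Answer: -197/5 ≈ -39.400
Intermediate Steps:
N(V, K) = -3/5 (N(V, K) = (1/5)*(-3) = -3/5)
f(U, o) = -3/5 (f(U, o) = 1/(1/(-3/5 + 0)) = 1/(1/(-3/5)) = 1/(-5/3) = -3/5)
w(a) = 40 + a (w(a) = a + (35 + 5) = a + 40 = 40 + a)
-w(f(16, B((-5 - 5)**2))) = -(40 - 3/5) = -1*197/5 = -197/5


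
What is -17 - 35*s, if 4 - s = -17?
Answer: -752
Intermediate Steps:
s = 21 (s = 4 - 1*(-17) = 4 + 17 = 21)
-17 - 35*s = -17 - 35*21 = -17 - 735 = -752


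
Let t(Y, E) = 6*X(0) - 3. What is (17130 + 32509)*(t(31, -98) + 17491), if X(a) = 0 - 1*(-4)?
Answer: 869278168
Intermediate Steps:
X(a) = 4 (X(a) = 0 + 4 = 4)
t(Y, E) = 21 (t(Y, E) = 6*4 - 3 = 24 - 3 = 21)
(17130 + 32509)*(t(31, -98) + 17491) = (17130 + 32509)*(21 + 17491) = 49639*17512 = 869278168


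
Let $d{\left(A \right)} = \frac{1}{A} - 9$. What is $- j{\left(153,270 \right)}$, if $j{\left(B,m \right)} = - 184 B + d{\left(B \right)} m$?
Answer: $\frac{519864}{17} \approx 30580.0$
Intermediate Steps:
$d{\left(A \right)} = -9 + \frac{1}{A}$ ($d{\left(A \right)} = \frac{1}{A} - 9 = -9 + \frac{1}{A}$)
$j{\left(B,m \right)} = - 184 B + m \left(-9 + \frac{1}{B}\right)$ ($j{\left(B,m \right)} = - 184 B + \left(-9 + \frac{1}{B}\right) m = - 184 B + m \left(-9 + \frac{1}{B}\right)$)
$- j{\left(153,270 \right)} = - (\left(-184\right) 153 - 2430 + \frac{270}{153}) = - (-28152 - 2430 + 270 \cdot \frac{1}{153}) = - (-28152 - 2430 + \frac{30}{17}) = \left(-1\right) \left(- \frac{519864}{17}\right) = \frac{519864}{17}$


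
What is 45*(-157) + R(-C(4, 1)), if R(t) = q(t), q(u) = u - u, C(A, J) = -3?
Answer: -7065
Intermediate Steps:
q(u) = 0
R(t) = 0
45*(-157) + R(-C(4, 1)) = 45*(-157) + 0 = -7065 + 0 = -7065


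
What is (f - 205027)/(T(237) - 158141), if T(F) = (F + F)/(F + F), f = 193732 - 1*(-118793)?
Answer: -53749/79070 ≈ -0.67976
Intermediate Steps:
f = 312525 (f = 193732 + 118793 = 312525)
T(F) = 1 (T(F) = (2*F)/((2*F)) = (2*F)*(1/(2*F)) = 1)
(f - 205027)/(T(237) - 158141) = (312525 - 205027)/(1 - 158141) = 107498/(-158140) = 107498*(-1/158140) = -53749/79070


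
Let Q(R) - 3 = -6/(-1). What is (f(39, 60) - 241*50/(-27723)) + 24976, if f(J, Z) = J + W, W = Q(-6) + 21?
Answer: 694334585/27723 ≈ 25045.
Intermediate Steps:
Q(R) = 9 (Q(R) = 3 - 6/(-1) = 3 - 6*(-1) = 3 + 6 = 9)
W = 30 (W = 9 + 21 = 30)
f(J, Z) = 30 + J (f(J, Z) = J + 30 = 30 + J)
(f(39, 60) - 241*50/(-27723)) + 24976 = ((30 + 39) - 241*50/(-27723)) + 24976 = (69 - 12050*(-1/27723)) + 24976 = (69 + 12050/27723) + 24976 = 1924937/27723 + 24976 = 694334585/27723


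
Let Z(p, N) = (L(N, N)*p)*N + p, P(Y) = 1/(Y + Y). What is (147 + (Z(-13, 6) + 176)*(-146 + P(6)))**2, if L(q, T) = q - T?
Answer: 80456755201/144 ≈ 5.5873e+8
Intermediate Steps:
P(Y) = 1/(2*Y)
Z(p, N) = p (Z(p, N) = ((N - N)*p)*N + p = (0*p)*N + p = 0*N + p = 0 + p = p)
(147 + (Z(-13, 6) + 176)*(-146 + P(6)))**2 = (147 + (-13 + 176)*(-146 + (1/2)/6))**2 = (147 + 163*(-146 + (1/2)*(1/6)))**2 = (147 + 163*(-146 + 1/12))**2 = (147 + 163*(-1751/12))**2 = (147 - 285413/12)**2 = (-283649/12)**2 = 80456755201/144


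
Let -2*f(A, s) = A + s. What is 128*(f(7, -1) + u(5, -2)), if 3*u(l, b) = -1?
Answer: -1280/3 ≈ -426.67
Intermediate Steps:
u(l, b) = -⅓ (u(l, b) = (⅓)*(-1) = -⅓)
f(A, s) = -A/2 - s/2 (f(A, s) = -(A + s)/2 = -A/2 - s/2)
128*(f(7, -1) + u(5, -2)) = 128*((-½*7 - ½*(-1)) - ⅓) = 128*((-7/2 + ½) - ⅓) = 128*(-3 - ⅓) = 128*(-10/3) = -1280/3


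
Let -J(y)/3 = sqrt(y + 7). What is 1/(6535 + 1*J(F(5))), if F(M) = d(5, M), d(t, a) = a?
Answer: 6535/42706117 + 6*sqrt(3)/42706117 ≈ 0.00015327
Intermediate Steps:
F(M) = M
J(y) = -3*sqrt(7 + y) (J(y) = -3*sqrt(y + 7) = -3*sqrt(7 + y))
1/(6535 + 1*J(F(5))) = 1/(6535 + 1*(-3*sqrt(7 + 5))) = 1/(6535 + 1*(-6*sqrt(3))) = 1/(6535 - 6*sqrt(3))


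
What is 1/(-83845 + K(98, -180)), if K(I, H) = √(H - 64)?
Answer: -83845/7029984269 - 2*I*√61/7029984269 ≈ -1.1927e-5 - 2.222e-9*I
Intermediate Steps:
K(I, H) = √(-64 + H)
1/(-83845 + K(98, -180)) = 1/(-83845 + √(-64 - 180)) = 1/(-83845 + √(-244)) = 1/(-83845 + 2*I*√61)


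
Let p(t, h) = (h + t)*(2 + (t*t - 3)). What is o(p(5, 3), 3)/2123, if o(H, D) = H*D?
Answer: 576/2123 ≈ 0.27131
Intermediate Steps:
p(t, h) = (-1 + t²)*(h + t) (p(t, h) = (h + t)*(2 + (t² - 3)) = (h + t)*(2 + (-3 + t²)) = (h + t)*(-1 + t²) = (-1 + t²)*(h + t))
o(H, D) = D*H
o(p(5, 3), 3)/2123 = (3*(5³ - 1*3 - 1*5 + 3*5²))/2123 = (3*(125 - 3 - 5 + 3*25))*(1/2123) = (3*(125 - 3 - 5 + 75))*(1/2123) = (3*192)*(1/2123) = 576*(1/2123) = 576/2123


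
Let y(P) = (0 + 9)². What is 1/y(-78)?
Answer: 1/81 ≈ 0.012346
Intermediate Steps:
y(P) = 81 (y(P) = 9² = 81)
1/y(-78) = 1/81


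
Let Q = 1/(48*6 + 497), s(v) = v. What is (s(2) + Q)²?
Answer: 2468041/616225 ≈ 4.0051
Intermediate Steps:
Q = 1/785 (Q = 1/(288 + 497) = 1/785 ≈ 0.0012739)
(s(2) + Q)² = (2 + 1/785)² = (1571/785)² = 2468041/616225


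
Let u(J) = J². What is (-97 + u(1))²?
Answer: 9216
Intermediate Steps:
(-97 + u(1))² = (-97 + 1²)² = (-97 + 1)² = (-96)² = 9216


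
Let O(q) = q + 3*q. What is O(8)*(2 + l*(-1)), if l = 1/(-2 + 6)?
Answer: 56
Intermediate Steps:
l = 1/4 ≈ 0.25000
O(q) = 4*q
O(8)*(2 + l*(-1)) = (4*8)*(2 + (1/4)*(-1)) = 32*(2 - 1/4) = 32*(7/4) = 56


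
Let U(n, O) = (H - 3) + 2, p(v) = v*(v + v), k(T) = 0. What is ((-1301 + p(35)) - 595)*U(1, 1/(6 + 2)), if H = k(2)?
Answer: -554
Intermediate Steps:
p(v) = 2*v² (p(v) = v*(2*v) = 2*v²)
H = 0
U(n, O) = -1 (U(n, O) = (0 - 3) + 2 = -3 + 2 = -1)
((-1301 + p(35)) - 595)*U(1, 1/(6 + 2)) = ((-1301 + 2*35²) - 595)*(-1) = ((-1301 + 2*1225) - 595)*(-1) = ((-1301 + 2450) - 595)*(-1) = (1149 - 595)*(-1) = 554*(-1) = -554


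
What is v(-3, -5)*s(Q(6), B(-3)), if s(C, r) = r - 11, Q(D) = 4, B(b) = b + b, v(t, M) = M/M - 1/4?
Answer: -51/4 ≈ -12.750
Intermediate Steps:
v(t, M) = ¾ (v(t, M) = 1 - 1*¼ = 1 - ¼ = ¾)
B(b) = 2*b
s(C, r) = -11 + r
v(-3, -5)*s(Q(6), B(-3)) = 3*(-11 + 2*(-3))/4 = 3*(-11 - 6)/4 = (¾)*(-17) = -51/4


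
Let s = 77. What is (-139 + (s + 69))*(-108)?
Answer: -756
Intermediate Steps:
(-139 + (s + 69))*(-108) = (-139 + (77 + 69))*(-108) = (-139 + 146)*(-108) = 7*(-108) = -756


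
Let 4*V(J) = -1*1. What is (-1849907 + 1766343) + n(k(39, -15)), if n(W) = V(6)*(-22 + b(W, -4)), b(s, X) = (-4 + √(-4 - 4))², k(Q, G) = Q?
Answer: -167121/2 + 4*I*√2 ≈ -83561.0 + 5.6569*I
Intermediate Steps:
b(s, X) = (-4 + 2*I*√2)² (b(s, X) = (-4 + √(-8))² = (-4 + 2*I*√2)²)
V(J) = -¼ (V(J) = (-1*1)/4 = (¼)*(-1) = -¼)
n(W) = 7/2 + 4*I*√2 (n(W) = -(-22 + (8 - 16*I*√2))/4 = -(-14 - 16*I*√2)/4 = 7/2 + 4*I*√2)
(-1849907 + 1766343) + n(k(39, -15)) = (-1849907 + 1766343) + (7/2 + 4*I*√2) = -83564 + (7/2 + 4*I*√2) = -167121/2 + 4*I*√2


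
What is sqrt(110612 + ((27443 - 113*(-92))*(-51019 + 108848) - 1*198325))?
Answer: sqrt(2188103818) ≈ 46777.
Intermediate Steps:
sqrt(110612 + ((27443 - 113*(-92))*(-51019 + 108848) - 1*198325)) = sqrt(110612 + ((27443 + 10396)*57829 - 198325)) = sqrt(110612 + (37839*57829 - 198325)) = sqrt(110612 + (2188191531 - 198325)) = sqrt(110612 + 2187993206) = sqrt(2188103818)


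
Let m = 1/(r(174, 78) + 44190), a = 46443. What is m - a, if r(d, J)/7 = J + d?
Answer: -2134241621/45954 ≈ -46443.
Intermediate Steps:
r(d, J) = 7*J + 7*d (r(d, J) = 7*(J + d) = 7*J + 7*d)
m = 1/45954 (m = 1/((7*78 + 7*174) + 44190) = 1/((546 + 1218) + 44190) = 1/(1764 + 44190) = 1/45954 ≈ 2.1761e-5)
m - a = 1/45954 - 1*46443 = 1/45954 - 46443 = -2134241621/45954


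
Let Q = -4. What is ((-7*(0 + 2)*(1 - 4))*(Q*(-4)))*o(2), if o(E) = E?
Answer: 1344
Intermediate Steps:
((-7*(0 + 2)*(1 - 4))*(Q*(-4)))*o(2) = ((-7*(0 + 2)*(1 - 4))*(-4*(-4)))*2 = (-14*(-3)*16)*2 = (-7*(-6)*16)*2 = (42*16)*2 = 672*2 = 1344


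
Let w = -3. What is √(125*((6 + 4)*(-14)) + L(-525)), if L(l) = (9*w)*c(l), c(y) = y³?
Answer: 25*√6251147 ≈ 62506.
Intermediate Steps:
L(l) = -27*l³ (L(l) = (9*(-3))*l³ = -27*l³)
√(125*((6 + 4)*(-14)) + L(-525)) = √(125*((6 + 4)*(-14)) - 27*(-525)³) = √(125*(10*(-14)) - 27*(-144703125)) = √(125*(-140) + 3906984375) = √(-17500 + 3906984375) = √3906966875 = 25*√6251147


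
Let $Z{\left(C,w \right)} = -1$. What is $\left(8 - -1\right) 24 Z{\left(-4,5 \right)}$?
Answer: $-216$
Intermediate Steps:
$\left(8 - -1\right) 24 Z{\left(-4,5 \right)} = \left(8 - -1\right) 24 \left(-1\right) = \left(8 + 1\right) 24 \left(-1\right) = 9 \cdot 24 \left(-1\right) = 216 \left(-1\right) = -216$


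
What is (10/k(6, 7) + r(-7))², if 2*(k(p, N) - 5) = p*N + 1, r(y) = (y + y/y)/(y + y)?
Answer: 89401/137641 ≈ 0.64952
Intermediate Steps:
r(y) = (1 + y)/(2*y) (r(y) = (y + 1)/((2*y)) = (1 + y)*(1/(2*y)) = (1 + y)/(2*y))
k(p, N) = 11/2 + N*p/2 (k(p, N) = 5 + (p*N + 1)/2 = 5 + (N*p + 1)/2 = 5 + (1 + N*p)/2 = 5 + (½ + N*p/2) = 11/2 + N*p/2)
(10/k(6, 7) + r(-7))² = (10/(11/2 + (½)*7*6) + (½)*(1 - 7)/(-7))² = (10/(11/2 + 21) + (½)*(-⅐)*(-6))² = (10/(53/2) + 3/7)² = (10*(2/53) + 3/7)² = (20/53 + 3/7)² = (299/371)² = 89401/137641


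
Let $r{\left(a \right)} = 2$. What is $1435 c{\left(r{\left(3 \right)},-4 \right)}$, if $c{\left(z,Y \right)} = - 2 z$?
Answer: $-5740$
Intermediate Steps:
$1435 c{\left(r{\left(3 \right)},-4 \right)} = 1435 \left(\left(-2\right) 2\right) = 1435 \left(-4\right) = -5740$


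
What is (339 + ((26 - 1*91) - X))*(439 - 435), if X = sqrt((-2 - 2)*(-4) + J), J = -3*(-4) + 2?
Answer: 1096 - 4*sqrt(30) ≈ 1074.1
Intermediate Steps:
J = 14 (J = 12 + 2 = 14)
X = sqrt(30) (X = sqrt((-2 - 2)*(-4) + 14) = sqrt(-4*(-4) + 14) = sqrt(16 + 14) = sqrt(30) ≈ 5.4772)
(339 + ((26 - 1*91) - X))*(439 - 435) = (339 + ((26 - 1*91) - sqrt(30)))*(439 - 435) = (339 + ((26 - 91) - sqrt(30)))*4 = (339 + (-65 - sqrt(30)))*4 = (274 - sqrt(30))*4 = 1096 - 4*sqrt(30)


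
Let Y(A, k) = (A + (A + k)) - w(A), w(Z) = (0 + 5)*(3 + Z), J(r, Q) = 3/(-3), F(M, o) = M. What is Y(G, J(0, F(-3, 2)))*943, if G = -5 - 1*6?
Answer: 16031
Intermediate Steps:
G = -11 (G = -5 - 6 = -11)
J(r, Q) = -1 (J(r, Q) = 3*(-⅓) = -1)
w(Z) = 15 + 5*Z (w(Z) = 5*(3 + Z) = 15 + 5*Z)
Y(A, k) = -15 + k - 3*A (Y(A, k) = (A + (A + k)) - (15 + 5*A) = (k + 2*A) + (-15 - 5*A) = -15 + k - 3*A)
Y(G, J(0, F(-3, 2)))*943 = (-15 - 1 - 3*(-11))*943 = (-15 - 1 + 33)*943 = 17*943 = 16031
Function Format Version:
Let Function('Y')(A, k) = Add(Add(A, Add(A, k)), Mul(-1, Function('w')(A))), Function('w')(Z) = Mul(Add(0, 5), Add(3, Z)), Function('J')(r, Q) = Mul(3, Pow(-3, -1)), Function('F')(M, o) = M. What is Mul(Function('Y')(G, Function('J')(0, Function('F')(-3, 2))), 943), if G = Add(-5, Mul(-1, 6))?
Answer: 16031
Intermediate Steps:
G = -11 (G = Add(-5, -6) = -11)
Function('J')(r, Q) = -1 (Function('J')(r, Q) = Mul(3, Rational(-1, 3)) = -1)
Function('w')(Z) = Add(15, Mul(5, Z)) (Function('w')(Z) = Mul(5, Add(3, Z)) = Add(15, Mul(5, Z)))
Function('Y')(A, k) = Add(-15, k, Mul(-3, A)) (Function('Y')(A, k) = Add(Add(A, Add(A, k)), Mul(-1, Add(15, Mul(5, A)))) = Add(Add(k, Mul(2, A)), Add(-15, Mul(-5, A))) = Add(-15, k, Mul(-3, A)))
Mul(Function('Y')(G, Function('J')(0, Function('F')(-3, 2))), 943) = Mul(Add(-15, -1, Mul(-3, -11)), 943) = Mul(Add(-15, -1, 33), 943) = Mul(17, 943) = 16031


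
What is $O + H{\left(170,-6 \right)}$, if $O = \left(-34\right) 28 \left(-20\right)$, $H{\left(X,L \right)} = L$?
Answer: $19034$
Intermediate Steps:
$O = 19040$ ($O = \left(-952\right) \left(-20\right) = 19040$)
$O + H{\left(170,-6 \right)} = 19040 - 6 = 19034$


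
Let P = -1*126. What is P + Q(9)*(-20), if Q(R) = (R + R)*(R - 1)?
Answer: -3006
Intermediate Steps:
P = -126
Q(R) = 2*R*(-1 + R) (Q(R) = (2*R)*(-1 + R) = 2*R*(-1 + R))
P + Q(9)*(-20) = -126 + (2*9*(-1 + 9))*(-20) = -126 + (2*9*8)*(-20) = -126 + 144*(-20) = -126 - 2880 = -3006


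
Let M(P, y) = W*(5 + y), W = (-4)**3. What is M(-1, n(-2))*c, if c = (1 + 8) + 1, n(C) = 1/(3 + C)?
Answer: -3840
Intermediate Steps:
c = 10 (c = 9 + 1 = 10)
W = -64
M(P, y) = -320 - 64*y (M(P, y) = -64*(5 + y) = -320 - 64*y)
M(-1, n(-2))*c = (-320 - 64/(3 - 2))*10 = (-320 - 64/1)*10 = (-320 - 64*1)*10 = (-320 - 64)*10 = -384*10 = -3840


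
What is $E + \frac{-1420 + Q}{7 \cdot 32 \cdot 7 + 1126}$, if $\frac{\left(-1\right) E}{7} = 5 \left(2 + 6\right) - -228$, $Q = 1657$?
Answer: $- \frac{1684569}{898} \approx -1875.9$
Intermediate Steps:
$E = -1876$ ($E = - 7 \left(5 \left(2 + 6\right) - -228\right) = - 7 \left(5 \cdot 8 + 228\right) = - 7 \left(40 + 228\right) = \left(-7\right) 268 = -1876$)
$E + \frac{-1420 + Q}{7 \cdot 32 \cdot 7 + 1126} = -1876 + \frac{-1420 + 1657}{7 \cdot 32 \cdot 7 + 1126} = -1876 + \frac{237}{224 \cdot 7 + 1126} = -1876 + \frac{237}{1568 + 1126} = -1876 + \frac{237}{2694} = -1876 + 237 \cdot \frac{1}{2694} = -1876 + \frac{79}{898} = - \frac{1684569}{898}$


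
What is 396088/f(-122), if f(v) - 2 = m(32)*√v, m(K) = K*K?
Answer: 198044/31981569 - 101398528*I*√122/31981569 ≈ 0.0061924 - 35.02*I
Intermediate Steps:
m(K) = K²
f(v) = 2 + 1024*√v (f(v) = 2 + 32²*√v = 2 + 1024*√v)
396088/f(-122) = 396088/(2 + 1024*√(-122)) = 396088/(2 + 1024*(I*√122)) = 396088/(2 + 1024*I*√122)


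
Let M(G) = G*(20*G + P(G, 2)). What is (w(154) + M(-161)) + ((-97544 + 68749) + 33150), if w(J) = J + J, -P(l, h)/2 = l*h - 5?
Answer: 417789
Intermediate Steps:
P(l, h) = 10 - 2*h*l (P(l, h) = -2*(l*h - 5) = -2*(h*l - 5) = -2*(-5 + h*l) = 10 - 2*h*l)
w(J) = 2*J
M(G) = G*(10 + 16*G) (M(G) = G*(20*G + (10 - 2*2*G)) = G*(20*G + (10 - 4*G)) = G*(10 + 16*G))
(w(154) + M(-161)) + ((-97544 + 68749) + 33150) = (2*154 + 2*(-161)*(5 + 8*(-161))) + ((-97544 + 68749) + 33150) = (308 + 2*(-161)*(5 - 1288)) + (-28795 + 33150) = (308 + 2*(-161)*(-1283)) + 4355 = (308 + 413126) + 4355 = 413434 + 4355 = 417789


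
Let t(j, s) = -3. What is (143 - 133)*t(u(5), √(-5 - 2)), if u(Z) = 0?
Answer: -30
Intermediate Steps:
(143 - 133)*t(u(5), √(-5 - 2)) = (143 - 133)*(-3) = 10*(-3) = -30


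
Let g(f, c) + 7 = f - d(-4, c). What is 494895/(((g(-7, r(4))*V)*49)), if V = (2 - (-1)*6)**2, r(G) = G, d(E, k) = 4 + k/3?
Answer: -1484685/181888 ≈ -8.1626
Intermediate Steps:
d(E, k) = 4 + k/3 (d(E, k) = 4 + k*(1/3) = 4 + k/3)
g(f, c) = -11 + f - c/3 (g(f, c) = -7 + (f - (4 + c/3)) = -7 + (f + (-4 - c/3)) = -7 + (-4 + f - c/3) = -11 + f - c/3)
V = 64 (V = (2 - 1*(-6))**2 = (2 + 6)**2 = 8**2 = 64)
494895/(((g(-7, r(4))*V)*49)) = 494895/((((-11 - 7 - 1/3*4)*64)*49)) = 494895/((((-11 - 7 - 4/3)*64)*49)) = 494895/((-58/3*64*49)) = 494895/((-3712/3*49)) = 494895/(-181888/3) = 494895*(-3/181888) = -1484685/181888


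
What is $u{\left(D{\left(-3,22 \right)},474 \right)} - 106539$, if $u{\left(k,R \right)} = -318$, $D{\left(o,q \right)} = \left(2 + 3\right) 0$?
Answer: $-106857$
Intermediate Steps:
$D{\left(o,q \right)} = 0$ ($D{\left(o,q \right)} = 5 \cdot 0 = 0$)
$u{\left(D{\left(-3,22 \right)},474 \right)} - 106539 = -318 - 106539 = -106857$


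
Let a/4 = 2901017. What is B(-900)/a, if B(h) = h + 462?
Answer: -219/5802034 ≈ -3.7745e-5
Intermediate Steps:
B(h) = 462 + h
a = 11604068 (a = 4*2901017 = 11604068)
B(-900)/a = (462 - 900)/11604068 = -438*1/11604068 = -219/5802034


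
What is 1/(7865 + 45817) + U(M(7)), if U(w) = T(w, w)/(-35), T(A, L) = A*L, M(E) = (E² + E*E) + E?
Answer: -16909829/53682 ≈ -315.00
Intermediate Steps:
M(E) = E + 2*E² (M(E) = (E² + E²) + E = 2*E² + E = E + 2*E²)
U(w) = -w²/35 (U(w) = (w*w)/(-35) = w²*(-1/35) = -w²/35)
1/(7865 + 45817) + U(M(7)) = 1/(7865 + 45817) - 49*(1 + 2*7)²/35 = 1/53682 - 49*(1 + 14)²/35 = 1/53682 - (7*15)²/35 = 1/53682 - 1/35*105² = 1/53682 - 1/35*11025 = 1/53682 - 315 = -16909829/53682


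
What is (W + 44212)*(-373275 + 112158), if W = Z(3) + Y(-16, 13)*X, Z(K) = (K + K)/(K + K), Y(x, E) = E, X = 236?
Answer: -12345872877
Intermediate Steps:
Z(K) = 1 (Z(K) = (2*K)/((2*K)) = (2*K)*(1/(2*K)) = 1)
W = 3069 (W = 1 + 13*236 = 1 + 3068 = 3069)
(W + 44212)*(-373275 + 112158) = (3069 + 44212)*(-373275 + 112158) = 47281*(-261117) = -12345872877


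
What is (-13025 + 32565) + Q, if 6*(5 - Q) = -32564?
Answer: 74917/3 ≈ 24972.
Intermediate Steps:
Q = 16297/3 (Q = 5 - 1/6*(-32564) = 5 + 16282/3 = 16297/3 ≈ 5432.3)
(-13025 + 32565) + Q = (-13025 + 32565) + 16297/3 = 19540 + 16297/3 = 74917/3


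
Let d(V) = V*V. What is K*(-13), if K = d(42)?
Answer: -22932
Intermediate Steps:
d(V) = V**2
K = 1764 (K = 42**2 = 1764)
K*(-13) = 1764*(-13) = -22932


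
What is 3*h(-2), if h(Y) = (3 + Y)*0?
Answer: 0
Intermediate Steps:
h(Y) = 0
3*h(-2) = 3*0 = 0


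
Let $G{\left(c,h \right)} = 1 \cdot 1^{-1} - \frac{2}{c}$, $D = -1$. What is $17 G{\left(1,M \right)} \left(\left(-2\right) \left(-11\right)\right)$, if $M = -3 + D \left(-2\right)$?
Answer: $-374$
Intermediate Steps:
$M = -1$ ($M = -3 - -2 = -3 + 2 = -1$)
$G{\left(c,h \right)} = 1 - \frac{2}{c}$ ($G{\left(c,h \right)} = 1 \cdot 1 - \frac{2}{c} = 1 - \frac{2}{c}$)
$17 G{\left(1,M \right)} \left(\left(-2\right) \left(-11\right)\right) = 17 \frac{-2 + 1}{1} \left(\left(-2\right) \left(-11\right)\right) = 17 \cdot 1 \left(-1\right) 22 = 17 \left(-1\right) 22 = \left(-17\right) 22 = -374$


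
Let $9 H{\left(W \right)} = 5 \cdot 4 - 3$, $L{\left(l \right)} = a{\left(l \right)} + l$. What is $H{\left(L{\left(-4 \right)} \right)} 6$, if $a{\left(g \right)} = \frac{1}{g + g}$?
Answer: $\frac{34}{3} \approx 11.333$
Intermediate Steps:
$a{\left(g \right)} = \frac{1}{2 g}$
$L{\left(l \right)} = l + \frac{1}{2 l}$ ($L{\left(l \right)} = \frac{1}{2 l} + l = l + \frac{1}{2 l}$)
$H{\left(W \right)} = \frac{17}{9}$ ($H{\left(W \right)} = \frac{5 \cdot 4 - 3}{9} = \frac{20 - 3}{9} = \frac{1}{9} \cdot 17 = \frac{17}{9}$)
$H{\left(L{\left(-4 \right)} \right)} 6 = \frac{17}{9} \cdot 6 = \frac{34}{3}$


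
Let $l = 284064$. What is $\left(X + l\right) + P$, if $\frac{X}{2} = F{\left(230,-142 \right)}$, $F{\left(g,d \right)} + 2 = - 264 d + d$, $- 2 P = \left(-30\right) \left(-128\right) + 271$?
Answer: $\frac{713393}{2} \approx 3.567 \cdot 10^{5}$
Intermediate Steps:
$P = - \frac{4111}{2}$ ($P = - \frac{\left(-30\right) \left(-128\right) + 271}{2} = - \frac{3840 + 271}{2} = \left(- \frac{1}{2}\right) 4111 = - \frac{4111}{2} \approx -2055.5$)
$F{\left(g,d \right)} = -2 - 263 d$ ($F{\left(g,d \right)} = -2 + \left(- 264 d + d\right) = -2 - 263 d$)
$X = 74688$ ($X = 2 \left(-2 - -37346\right) = 2 \left(-2 + 37346\right) = 2 \cdot 37344 = 74688$)
$\left(X + l\right) + P = \left(74688 + 284064\right) - \frac{4111}{2} = 358752 - \frac{4111}{2} = \frac{713393}{2}$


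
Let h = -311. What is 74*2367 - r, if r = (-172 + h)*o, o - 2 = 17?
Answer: 184335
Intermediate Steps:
o = 19 (o = 2 + 17 = 19)
r = -9177 (r = (-172 - 311)*19 = -483*19 = -9177)
74*2367 - r = 74*2367 - 1*(-9177) = 175158 + 9177 = 184335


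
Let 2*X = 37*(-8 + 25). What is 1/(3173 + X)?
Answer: 2/6975 ≈ 0.00028674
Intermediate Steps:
X = 629/2 (X = (37*(-8 + 25))/2 = (37*17)/2 = (1/2)*629 = 629/2 ≈ 314.50)
1/(3173 + X) = 1/(3173 + 629/2) = 1/(6975/2) = 2/6975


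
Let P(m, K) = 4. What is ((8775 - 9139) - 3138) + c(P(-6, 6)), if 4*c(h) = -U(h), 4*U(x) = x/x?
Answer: -56033/16 ≈ -3502.1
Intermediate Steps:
U(x) = ¼ (U(x) = (x/x)/4 = (¼)*1 = ¼)
c(h) = -1/16 (c(h) = (-1*¼)/4 = (¼)*(-¼) = -1/16)
((8775 - 9139) - 3138) + c(P(-6, 6)) = ((8775 - 9139) - 3138) - 1/16 = (-364 - 3138) - 1/16 = -3502 - 1/16 = -56033/16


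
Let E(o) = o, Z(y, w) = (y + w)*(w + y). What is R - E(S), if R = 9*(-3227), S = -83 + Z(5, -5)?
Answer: -28960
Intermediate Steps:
Z(y, w) = (w + y)² (Z(y, w) = (w + y)*(w + y) = (w + y)²)
S = -83 (S = -83 + (-5 + 5)² = -83 + 0² = -83 + 0 = -83)
R = -29043
R - E(S) = -29043 - 1*(-83) = -29043 + 83 = -28960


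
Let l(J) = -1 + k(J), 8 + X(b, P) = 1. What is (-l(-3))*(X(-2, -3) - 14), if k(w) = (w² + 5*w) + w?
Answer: -210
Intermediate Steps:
X(b, P) = -7 (X(b, P) = -8 + 1 = -7)
k(w) = w² + 6*w
l(J) = -1 + J*(6 + J)
(-l(-3))*(X(-2, -3) - 14) = (-(-1 - 3*(6 - 3)))*(-7 - 14) = -(-1 - 3*3)*(-21) = -(-1 - 9)*(-21) = -1*(-10)*(-21) = 10*(-21) = -210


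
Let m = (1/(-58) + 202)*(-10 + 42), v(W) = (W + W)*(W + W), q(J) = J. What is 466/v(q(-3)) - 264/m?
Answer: 41227/3195 ≈ 12.904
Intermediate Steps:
v(W) = 4*W**2 (v(W) = (2*W)*(2*W) = 4*W**2)
m = 187440/29 (m = (-1/58 + 202)*32 = (11715/58)*32 = 187440/29 ≈ 6463.4)
466/v(q(-3)) - 264/m = 466/((4*(-3)**2)) - 264/187440/29 = 466/((4*9)) - 264*29/187440 = 466/36 - 29/710 = 466*(1/36) - 29/710 = 233/18 - 29/710 = 41227/3195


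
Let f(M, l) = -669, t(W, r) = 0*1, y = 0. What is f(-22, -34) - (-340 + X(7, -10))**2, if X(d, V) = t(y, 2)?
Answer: -116269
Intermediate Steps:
t(W, r) = 0
X(d, V) = 0
f(-22, -34) - (-340 + X(7, -10))**2 = -669 - (-340 + 0)**2 = -669 - 1*(-340)**2 = -669 - 1*115600 = -669 - 115600 = -116269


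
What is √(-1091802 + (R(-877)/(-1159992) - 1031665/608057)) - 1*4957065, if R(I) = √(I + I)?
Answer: -4957065 + √(-15088311194690881574216433072 - 11913546883953278*I*√1754)/117556875924 ≈ -4.9571e+6 - 1044.9*I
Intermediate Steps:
R(I) = √2*√I (R(I) = √(2*I) = √2*√I)
√(-1091802 + (R(-877)/(-1159992) - 1031665/608057)) - 1*4957065 = √(-1091802 + ((√2*√(-877))/(-1159992) - 1031665/608057)) - 1*4957065 = √(-1091802 + ((√2*(I*√877))*(-1/1159992) - 1031665*1/608057)) - 4957065 = √(-1091802 + ((I*√1754)*(-1/1159992) - 1031665/608057)) - 4957065 = √(-1091802 + (-I*√1754/1159992 - 1031665/608057)) - 4957065 = √(-1091802 + (-1031665/608057 - I*√1754/1159992)) - 4957065 = √(-663878880379/608057 - I*√1754/1159992) - 4957065 = -4957065 + √(-663878880379/608057 - I*√1754/1159992)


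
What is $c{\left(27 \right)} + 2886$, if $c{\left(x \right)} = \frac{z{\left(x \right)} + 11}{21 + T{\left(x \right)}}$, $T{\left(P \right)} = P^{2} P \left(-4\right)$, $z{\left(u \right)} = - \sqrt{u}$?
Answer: $\frac{227159935}{78711} + \frac{\sqrt{3}}{26237} \approx 2886.0$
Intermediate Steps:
$T{\left(P \right)} = - 4 P^{3}$ ($T{\left(P \right)} = P^{3} \left(-4\right) = - 4 P^{3}$)
$c{\left(x \right)} = \frac{11 - \sqrt{x}}{21 - 4 x^{3}}$ ($c{\left(x \right)} = \frac{- \sqrt{x} + 11}{21 - 4 x^{3}} = \frac{11 - \sqrt{x}}{21 - 4 x^{3}}$)
$c{\left(27 \right)} + 2886 = \frac{-11 + \sqrt{27}}{-21 + 4 \cdot 27^{3}} + 2886 = \frac{-11 + 3 \sqrt{3}}{-21 + 4 \cdot 19683} + 2886 = \frac{-11 + 3 \sqrt{3}}{-21 + 78732} + 2886 = \frac{-11 + 3 \sqrt{3}}{78711} + 2886 = \left(- \frac{11}{78711} + \frac{\sqrt{3}}{26237}\right) + 2886 = \frac{227159935}{78711} + \frac{\sqrt{3}}{26237}$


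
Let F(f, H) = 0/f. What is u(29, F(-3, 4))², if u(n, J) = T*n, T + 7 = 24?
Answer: 243049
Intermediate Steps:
F(f, H) = 0
T = 17 (T = -7 + 24 = 17)
u(n, J) = 17*n
u(29, F(-3, 4))² = (17*29)² = 493² = 243049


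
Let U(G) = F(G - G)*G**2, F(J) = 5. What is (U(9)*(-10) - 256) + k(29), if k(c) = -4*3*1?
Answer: -4318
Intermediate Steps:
U(G) = 5*G**2
k(c) = -12 (k(c) = -12*1 = -12)
(U(9)*(-10) - 256) + k(29) = ((5*9**2)*(-10) - 256) - 12 = ((5*81)*(-10) - 256) - 12 = (405*(-10) - 256) - 12 = (-4050 - 256) - 12 = -4306 - 12 = -4318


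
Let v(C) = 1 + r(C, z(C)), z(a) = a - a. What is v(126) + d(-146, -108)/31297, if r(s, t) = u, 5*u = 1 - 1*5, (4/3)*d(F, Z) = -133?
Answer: 17599/89420 ≈ 0.19681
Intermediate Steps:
d(F, Z) = -399/4 (d(F, Z) = (¾)*(-133) = -399/4)
z(a) = 0
u = -⅘ (u = (1 - 1*5)/5 = (1 - 5)/5 = (⅕)*(-4) = -⅘ ≈ -0.80000)
r(s, t) = -⅘
v(C) = ⅕ (v(C) = 1 - ⅘ = ⅕)
v(126) + d(-146, -108)/31297 = ⅕ - 399/4/31297 = ⅕ - 399/4*1/31297 = ⅕ - 57/17884 = 17599/89420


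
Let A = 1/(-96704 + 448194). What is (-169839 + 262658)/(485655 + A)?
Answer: 32624950310/170702875951 ≈ 0.19112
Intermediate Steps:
A = 1/351490 ≈ 2.8450e-6
(-169839 + 262658)/(485655 + A) = (-169839 + 262658)/(485655 + 1/351490) = 92819/(170702875951/351490) = 92819*(351490/170702875951) = 32624950310/170702875951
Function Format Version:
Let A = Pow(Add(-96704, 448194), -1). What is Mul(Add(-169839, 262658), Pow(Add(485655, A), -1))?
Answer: Rational(32624950310, 170702875951) ≈ 0.19112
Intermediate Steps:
A = Rational(1, 351490) (A = Pow(351490, -1) = Rational(1, 351490) ≈ 2.8450e-6)
Mul(Add(-169839, 262658), Pow(Add(485655, A), -1)) = Mul(Add(-169839, 262658), Pow(Add(485655, Rational(1, 351490)), -1)) = Mul(92819, Pow(Rational(170702875951, 351490), -1)) = Mul(92819, Rational(351490, 170702875951)) = Rational(32624950310, 170702875951)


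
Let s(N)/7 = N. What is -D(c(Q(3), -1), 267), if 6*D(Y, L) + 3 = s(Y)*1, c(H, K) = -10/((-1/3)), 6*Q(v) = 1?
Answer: -69/2 ≈ -34.500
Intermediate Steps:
s(N) = 7*N
Q(v) = ⅙ (Q(v) = (⅙)*1 = ⅙)
c(H, K) = 30 (c(H, K) = -10/((-1*⅓)) = -10/(-⅓) = -10*(-3) = 30)
D(Y, L) = -½ + 7*Y/6 (D(Y, L) = -½ + ((7*Y)*1)/6 = -½ + (7*Y)/6 = -½ + 7*Y/6)
-D(c(Q(3), -1), 267) = -(-½ + (7/6)*30) = -(-½ + 35) = -1*69/2 = -69/2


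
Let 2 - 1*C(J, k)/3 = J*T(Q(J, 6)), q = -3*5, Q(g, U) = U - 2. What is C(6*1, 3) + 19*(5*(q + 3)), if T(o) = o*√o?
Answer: -1278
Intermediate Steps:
Q(g, U) = -2 + U
T(o) = o^(3/2)
q = -15
C(J, k) = 6 - 24*J (C(J, k) = 6 - 3*J*(-2 + 6)^(3/2) = 6 - 3*J*4^(3/2) = 6 - 3*J*8 = 6 - 24*J)
C(6*1, 3) + 19*(5*(q + 3)) = (6 - 144) + 19*(5*(-15 + 3)) = (6 - 24*6) + 19*(5*(-12)) = (6 - 144) + 19*(-60) = -138 - 1140 = -1278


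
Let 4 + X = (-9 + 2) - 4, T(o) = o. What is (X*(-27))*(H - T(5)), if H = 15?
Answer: 4050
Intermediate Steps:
X = -15 (X = -4 + ((-9 + 2) - 4) = -4 + (-7 - 4) = -4 - 11 = -15)
(X*(-27))*(H - T(5)) = (-15*(-27))*(15 - 1*5) = 405*(15 - 5) = 405*10 = 4050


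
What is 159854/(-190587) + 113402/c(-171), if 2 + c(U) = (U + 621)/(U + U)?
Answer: -136885354436/4002327 ≈ -34201.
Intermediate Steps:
c(U) = -2 + (621 + U)/(2*U) (c(U) = -2 + (U + 621)/(U + U) = -2 + (621 + U)/((2*U)) = -2 + (621 + U)*(1/(2*U)) = -2 + (621 + U)/(2*U))
159854/(-190587) + 113402/c(-171) = 159854/(-190587) + 113402/(((3/2)*(207 - 1*(-171))/(-171))) = 159854*(-1/190587) + 113402/(((3/2)*(-1/171)*(207 + 171))) = -159854/190587 + 113402/(((3/2)*(-1/171)*378)) = -159854/190587 + 113402/(-63/19) = -159854/190587 + 113402*(-19/63) = -159854/190587 - 2154638/63 = -136885354436/4002327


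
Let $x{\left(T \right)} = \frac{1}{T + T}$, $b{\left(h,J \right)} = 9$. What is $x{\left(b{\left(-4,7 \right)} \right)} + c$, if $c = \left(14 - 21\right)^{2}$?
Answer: $\frac{883}{18} \approx 49.056$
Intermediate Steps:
$c = 49$ ($c = \left(-7\right)^{2} = 49$)
$x{\left(T \right)} = \frac{1}{2 T}$
$x{\left(b{\left(-4,7 \right)} \right)} + c = \frac{1}{2 \cdot 9} + 49 = \frac{1}{2} \cdot \frac{1}{9} + 49 = \frac{1}{18} + 49 = \frac{883}{18}$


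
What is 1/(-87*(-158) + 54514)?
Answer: 1/68260 ≈ 1.4650e-5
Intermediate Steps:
1/(-87*(-158) + 54514) = 1/(13746 + 54514) = 1/68260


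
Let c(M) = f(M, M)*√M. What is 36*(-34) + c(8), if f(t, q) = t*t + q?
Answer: -1224 + 144*√2 ≈ -1020.4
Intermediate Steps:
f(t, q) = q + t² (f(t, q) = t² + q = q + t²)
c(M) = √M*(M + M²) (c(M) = (M + M²)*√M = √M*(M + M²))
36*(-34) + c(8) = 36*(-34) + 8^(3/2)*(1 + 8) = -1224 + (16*√2)*9 = -1224 + 144*√2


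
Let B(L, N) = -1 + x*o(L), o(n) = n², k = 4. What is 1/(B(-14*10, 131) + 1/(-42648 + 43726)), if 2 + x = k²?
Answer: 1078/295802123 ≈ 3.6443e-6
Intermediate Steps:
x = 14 (x = -2 + 4² = -2 + 16 = 14)
B(L, N) = -1 + 14*L²
1/(B(-14*10, 131) + 1/(-42648 + 43726)) = 1/((-1 + 14*(-14*10)²) + 1/(-42648 + 43726)) = 1/((-1 + 14*(-140)²) + 1/1078) = 1/((-1 + 14*19600) + 1/1078) = 1/((-1 + 274400) + 1/1078) = 1/(274399 + 1/1078) = 1/(295802123/1078) = 1078/295802123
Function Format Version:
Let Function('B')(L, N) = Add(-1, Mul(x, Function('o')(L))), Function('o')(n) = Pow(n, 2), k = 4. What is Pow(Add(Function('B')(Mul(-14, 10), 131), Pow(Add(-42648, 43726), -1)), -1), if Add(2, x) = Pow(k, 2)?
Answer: Rational(1078, 295802123) ≈ 3.6443e-6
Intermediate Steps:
x = 14 (x = Add(-2, Pow(4, 2)) = Add(-2, 16) = 14)
Function('B')(L, N) = Add(-1, Mul(14, Pow(L, 2)))
Pow(Add(Function('B')(Mul(-14, 10), 131), Pow(Add(-42648, 43726), -1)), -1) = Pow(Add(Add(-1, Mul(14, Pow(Mul(-14, 10), 2))), Pow(Add(-42648, 43726), -1)), -1) = Pow(Add(Add(-1, Mul(14, Pow(-140, 2))), Pow(1078, -1)), -1) = Pow(Add(Add(-1, Mul(14, 19600)), Rational(1, 1078)), -1) = Pow(Add(Add(-1, 274400), Rational(1, 1078)), -1) = Pow(Add(274399, Rational(1, 1078)), -1) = Pow(Rational(295802123, 1078), -1) = Rational(1078, 295802123)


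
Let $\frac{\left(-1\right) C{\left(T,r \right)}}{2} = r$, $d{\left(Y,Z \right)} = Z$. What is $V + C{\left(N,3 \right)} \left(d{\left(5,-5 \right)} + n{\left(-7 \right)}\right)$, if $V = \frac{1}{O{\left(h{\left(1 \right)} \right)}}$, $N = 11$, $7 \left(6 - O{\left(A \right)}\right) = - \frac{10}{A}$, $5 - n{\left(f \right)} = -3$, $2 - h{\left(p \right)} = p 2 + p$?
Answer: $- \frac{569}{32} \approx -17.781$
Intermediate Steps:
$h{\left(p \right)} = 2 - 3 p$ ($h{\left(p \right)} = 2 - \left(p 2 + p\right) = 2 - \left(2 p + p\right) = 2 - 3 p$)
$n{\left(f \right)} = 8$ ($n{\left(f \right)} = 5 - -3 = 5 + 3 = 8$)
$O{\left(A \right)} = 6 + \frac{10}{7 A}$ ($O{\left(A \right)} = 6 - \frac{\left(-10\right) \frac{1}{A}}{7} = 6 + \frac{10}{7 A}$)
$C{\left(T,r \right)} = - 2 r$
$V = \frac{7}{32}$ ($V = \frac{1}{6 + \frac{10}{7 \left(2 - 3\right)}} = \frac{1}{6 + \frac{10}{7 \left(-1\right)}} = \frac{1}{6 + \frac{10}{7} \left(-1\right)} = \frac{1}{6 - \frac{10}{7}} = \frac{1}{\frac{32}{7}} = \frac{7}{32} \approx 0.21875$)
$V + C{\left(N,3 \right)} \left(d{\left(5,-5 \right)} + n{\left(-7 \right)}\right) = \frac{7}{32} + \left(-2\right) 3 \left(-5 + 8\right) = \frac{7}{32} - 18 = - \frac{569}{32}$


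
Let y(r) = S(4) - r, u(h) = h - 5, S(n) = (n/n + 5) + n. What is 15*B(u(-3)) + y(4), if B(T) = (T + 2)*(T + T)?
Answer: 1446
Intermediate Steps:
S(n) = 6 + n (S(n) = (1 + 5) + n = 6 + n)
u(h) = -5 + h
B(T) = 2*T*(2 + T) (B(T) = (2 + T)*(2*T) = 2*T*(2 + T))
y(r) = 10 - r (y(r) = (6 + 4) - r = 10 - r)
15*B(u(-3)) + y(4) = 15*(2*(-5 - 3)*(2 + (-5 - 3))) + (10 - 1*4) = 15*(2*(-8)*(2 - 8)) + (10 - 4) = 15*(2*(-8)*(-6)) + 6 = 15*96 + 6 = 1440 + 6 = 1446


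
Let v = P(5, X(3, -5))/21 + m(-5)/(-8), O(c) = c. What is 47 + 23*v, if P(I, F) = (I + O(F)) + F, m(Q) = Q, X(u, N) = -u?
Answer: 10127/168 ≈ 60.280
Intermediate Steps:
P(I, F) = I + 2*F (P(I, F) = (I + F) + F = (F + I) + F = I + 2*F)
v = 97/168 (v = (5 + 2*(-1*3))/21 - 5/(-8) = (5 + 2*(-3))*(1/21) - 5*(-⅛) = (5 - 6)*(1/21) + 5/8 = -1*1/21 + 5/8 = -1/21 + 5/8 = 97/168 ≈ 0.57738)
47 + 23*v = 47 + 23*(97/168) = 47 + 2231/168 = 10127/168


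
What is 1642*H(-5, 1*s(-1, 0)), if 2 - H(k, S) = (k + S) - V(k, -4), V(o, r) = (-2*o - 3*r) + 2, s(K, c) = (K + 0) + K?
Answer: 54186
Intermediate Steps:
s(K, c) = 2*K (s(K, c) = K + K = 2*K)
V(o, r) = 2 - 3*r - 2*o (V(o, r) = (-3*r - 2*o) + 2 = 2 - 3*r - 2*o)
H(k, S) = 16 - S - 3*k (H(k, S) = 2 - ((k + S) - (2 - 3*(-4) - 2*k)) = 2 - ((S + k) - (2 + 12 - 2*k)) = 2 - ((S + k) - (14 - 2*k)) = 2 - ((S + k) + (-14 + 2*k)) = 2 - (-14 + S + 3*k) = 2 + (14 - S - 3*k) = 16 - S - 3*k)
1642*H(-5, 1*s(-1, 0)) = 1642*(16 - 2*(-1) - 3*(-5)) = 1642*(16 - (-2) + 15) = 1642*(16 - 1*(-2) + 15) = 1642*(16 + 2 + 15) = 1642*33 = 54186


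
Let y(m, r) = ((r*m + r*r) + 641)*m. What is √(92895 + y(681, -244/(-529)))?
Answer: 2*√52013315427/529 ≈ 862.25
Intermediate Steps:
y(m, r) = m*(641 + r² + m*r) (y(m, r) = ((m*r + r²) + 641)*m = ((r² + m*r) + 641)*m = (641 + r² + m*r)*m = m*(641 + r² + m*r))
√(92895 + y(681, -244/(-529))) = √(92895 + 681*(641 + (-244/(-529))² + 681*(-244/(-529)))) = √(92895 + 681*(641 + (-244*(-1/529))² + 681*(-244*(-1/529)))) = √(92895 + 681*(641 + (244/529)² + 681*(244/529))) = √(92895 + 681*(641 + 59536/279841 + 166164/529)) = √(92895 + 681*(267338373/279841)) = √(92895 + 182057432013/279841) = √(208053261708/279841) = 2*√52013315427/529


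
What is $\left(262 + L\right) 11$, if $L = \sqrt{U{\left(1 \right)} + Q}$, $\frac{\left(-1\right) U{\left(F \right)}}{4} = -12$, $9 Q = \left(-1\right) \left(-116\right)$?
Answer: $2882 + \frac{22 \sqrt{137}}{3} \approx 2967.8$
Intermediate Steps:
$Q = \frac{116}{9}$ ($Q = \frac{\left(-1\right) \left(-116\right)}{9} = \frac{1}{9} \cdot 116 = \frac{116}{9} \approx 12.889$)
$U{\left(F \right)} = 48$ ($U{\left(F \right)} = \left(-4\right) \left(-12\right) = 48$)
$L = \frac{2 \sqrt{137}}{3}$ ($L = \sqrt{48 + \frac{116}{9}} = \sqrt{\frac{548}{9}} = \frac{2 \sqrt{137}}{3} \approx 7.8031$)
$\left(262 + L\right) 11 = \left(262 + \frac{2 \sqrt{137}}{3}\right) 11 = 2882 + \frac{22 \sqrt{137}}{3}$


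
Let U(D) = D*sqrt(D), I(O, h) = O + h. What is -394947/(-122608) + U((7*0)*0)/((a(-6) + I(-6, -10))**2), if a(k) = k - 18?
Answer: 394947/122608 ≈ 3.2212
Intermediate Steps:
a(k) = -18 + k
U(D) = D**(3/2)
-394947/(-122608) + U((7*0)*0)/((a(-6) + I(-6, -10))**2) = -394947/(-122608) + ((7*0)*0)**(3/2)/(((-18 - 6) + (-6 - 10))**2) = -394947*(-1/122608) + (0*0)**(3/2)/((-24 - 16)**2) = 394947/122608 + 0**(3/2)/((-40)**2) = 394947/122608 + 0/1600 = 394947/122608 + 0*(1/1600) = 394947/122608 + 0 = 394947/122608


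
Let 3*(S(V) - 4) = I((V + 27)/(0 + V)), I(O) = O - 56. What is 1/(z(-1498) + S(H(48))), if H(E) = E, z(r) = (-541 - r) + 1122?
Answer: 48/99113 ≈ 0.00048430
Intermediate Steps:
z(r) = 581 - r
I(O) = -56 + O
S(V) = -44/3 + (27 + V)/(3*V) (S(V) = 4 + (-56 + (V + 27)/(0 + V))/3 = 4 + (-56 + (27 + V)/V)/3 = 4 + (-56/3 + (27 + V)/(3*V)) = -44/3 + (27 + V)/(3*V))
1/(z(-1498) + S(H(48))) = 1/((581 - 1*(-1498)) + (-43/3 + 9/48)) = 1/((581 + 1498) + (-43/3 + 9*(1/48))) = 1/(2079 + (-43/3 + 3/16)) = 1/(2079 - 679/48) = 1/(99113/48) = 48/99113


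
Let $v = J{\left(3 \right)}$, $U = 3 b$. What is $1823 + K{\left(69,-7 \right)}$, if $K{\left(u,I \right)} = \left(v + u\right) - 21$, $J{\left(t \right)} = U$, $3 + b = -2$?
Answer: $1856$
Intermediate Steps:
$b = -5$ ($b = -3 - 2 = -5$)
$U = -15$ ($U = 3 \left(-5\right) = -15$)
$J{\left(t \right)} = -15$
$v = -15$
$K{\left(u,I \right)} = -36 + u$ ($K{\left(u,I \right)} = \left(-15 + u\right) - 21 = -36 + u$)
$1823 + K{\left(69,-7 \right)} = 1823 + \left(-36 + 69\right) = 1823 + 33 = 1856$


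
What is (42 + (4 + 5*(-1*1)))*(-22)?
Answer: -902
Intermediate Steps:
(42 + (4 + 5*(-1*1)))*(-22) = (42 + (4 + 5*(-1)))*(-22) = (42 + (4 - 5))*(-22) = (42 - 1)*(-22) = 41*(-22) = -902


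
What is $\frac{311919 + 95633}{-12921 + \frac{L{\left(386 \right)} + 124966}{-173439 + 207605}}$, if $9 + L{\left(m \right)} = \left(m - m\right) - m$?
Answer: $- \frac{13924421632}{441334315} \approx -31.551$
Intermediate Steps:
$L{\left(m \right)} = -9 - m$ ($L{\left(m \right)} = -9 + \left(\left(m - m\right) - m\right) = -9 + \left(0 - m\right) = -9 - m$)
$\frac{311919 + 95633}{-12921 + \frac{L{\left(386 \right)} + 124966}{-173439 + 207605}} = \frac{311919 + 95633}{-12921 + \frac{\left(-9 - 386\right) + 124966}{-173439 + 207605}} = \frac{407552}{-12921 + \frac{\left(-9 - 386\right) + 124966}{34166}} = \frac{407552}{-12921 + \left(-395 + 124966\right) \frac{1}{34166}} = \frac{407552}{-12921 + 124571 \cdot \frac{1}{34166}} = \frac{407552}{-12921 + \frac{124571}{34166}} = \frac{407552}{- \frac{441334315}{34166}} = 407552 \left(- \frac{34166}{441334315}\right) = - \frac{13924421632}{441334315}$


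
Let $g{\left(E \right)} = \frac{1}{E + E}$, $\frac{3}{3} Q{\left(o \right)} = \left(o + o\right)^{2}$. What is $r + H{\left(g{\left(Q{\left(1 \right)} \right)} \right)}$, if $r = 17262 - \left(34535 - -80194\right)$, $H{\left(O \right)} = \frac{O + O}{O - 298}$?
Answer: $- \frac{232263863}{2383} \approx -97467.0$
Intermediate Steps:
$Q{\left(o \right)} = 4 o^{2}$ ($Q{\left(o \right)} = \left(o + o\right)^{2} = \left(2 o\right)^{2} = 4 o^{2}$)
$g{\left(E \right)} = \frac{1}{2 E}$
$H{\left(O \right)} = \frac{2 O}{-298 + O}$
$r = -97467$ ($r = 17262 - \left(34535 + 80194\right) = 17262 - 114729 = -97467$)
$r + H{\left(g{\left(Q{\left(1 \right)} \right)} \right)} = -97467 + \frac{2 \frac{1}{2 \cdot 4 \cdot 1^{2}}}{-298 + \frac{1}{2 \cdot 4 \cdot 1^{2}}} = -97467 + \frac{2 \frac{1}{2 \cdot 4 \cdot 1}}{-298 + \frac{1}{2 \cdot 4 \cdot 1}} = -97467 + \frac{2 \frac{1}{2 \cdot 4}}{-298 + \frac{1}{2 \cdot 4}} = -97467 + \frac{2 \cdot \frac{1}{2} \cdot \frac{1}{4}}{-298 + \frac{1}{2} \cdot \frac{1}{4}} = -97467 + 2 \cdot \frac{1}{8} \frac{1}{-298 + \frac{1}{8}} = -97467 + 2 \cdot \frac{1}{8} \frac{1}{- \frac{2383}{8}} = -97467 + 2 \cdot \frac{1}{8} \left(- \frac{8}{2383}\right) = -97467 - \frac{2}{2383} = - \frac{232263863}{2383}$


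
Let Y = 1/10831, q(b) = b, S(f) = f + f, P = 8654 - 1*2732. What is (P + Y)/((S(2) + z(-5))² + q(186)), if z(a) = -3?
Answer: 64141183/2025397 ≈ 31.668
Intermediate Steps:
P = 5922 (P = 8654 - 2732 = 5922)
S(f) = 2*f
Y = 1/10831 ≈ 9.2328e-5
(P + Y)/((S(2) + z(-5))² + q(186)) = (5922 + 1/10831)/((2*2 - 3)² + 186) = 64141183/(10831*((4 - 3)² + 186)) = 64141183/(10831*(1² + 186)) = 64141183/(10831*(1 + 186)) = (64141183/10831)/187 = (64141183/10831)*(1/187) = 64141183/2025397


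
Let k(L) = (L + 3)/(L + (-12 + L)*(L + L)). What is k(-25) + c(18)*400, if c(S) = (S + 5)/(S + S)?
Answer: 4197302/16425 ≈ 255.54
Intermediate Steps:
c(S) = (5 + S)/(2*S) (c(S) = (5 + S)/((2*S)) = (5 + S)*(1/(2*S)) = (5 + S)/(2*S))
k(L) = (3 + L)/(L + 2*L*(-12 + L)) (k(L) = (3 + L)/(L + (-12 + L)*(2*L)) = (3 + L)/(L + 2*L*(-12 + L)))
k(-25) + c(18)*400 = (3 - 25)/((-25)*(-23 + 2*(-25))) + ((1/2)*(5 + 18)/18)*400 = -1/25*(-22)/(-23 - 50) + ((1/2)*(1/18)*23)*400 = -1/25*(-22)/(-73) + (23/36)*400 = -1/25*(-1/73)*(-22) + 2300/9 = -22/1825 + 2300/9 = 4197302/16425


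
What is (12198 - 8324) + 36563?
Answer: 40437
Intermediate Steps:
(12198 - 8324) + 36563 = 3874 + 36563 = 40437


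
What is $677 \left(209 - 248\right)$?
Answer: $-26403$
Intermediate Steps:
$677 \left(209 - 248\right) = 677 \left(-39\right) = -26403$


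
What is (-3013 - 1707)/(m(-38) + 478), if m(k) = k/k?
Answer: -4720/479 ≈ -9.8539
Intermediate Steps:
m(k) = 1
(-3013 - 1707)/(m(-38) + 478) = (-3013 - 1707)/(1 + 478) = -4720/479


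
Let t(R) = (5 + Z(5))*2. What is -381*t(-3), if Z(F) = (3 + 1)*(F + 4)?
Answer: -31242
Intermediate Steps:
Z(F) = 16 + 4*F (Z(F) = 4*(4 + F) = 16 + 4*F)
t(R) = 82 (t(R) = (5 + (16 + 4*5))*2 = (5 + (16 + 20))*2 = (5 + 36)*2 = 41*2 = 82)
-381*t(-3) = -381*82 = -31242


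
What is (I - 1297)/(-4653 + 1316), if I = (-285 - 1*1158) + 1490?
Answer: 1250/3337 ≈ 0.37459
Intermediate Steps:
I = 47 (I = (-285 - 1158) + 1490 = -1443 + 1490 = 47)
(I - 1297)/(-4653 + 1316) = (47 - 1297)/(-4653 + 1316) = -1250/(-3337) = -1250*(-1/3337) = 1250/3337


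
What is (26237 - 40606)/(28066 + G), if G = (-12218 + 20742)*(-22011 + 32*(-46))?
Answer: 14369/200141026 ≈ 7.1794e-5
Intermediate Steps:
G = -200169092 (G = 8524*(-22011 - 1472) = 8524*(-23483) = -200169092)
(26237 - 40606)/(28066 + G) = (26237 - 40606)/(28066 - 200169092) = -14369/(-200141026) = -14369*(-1/200141026) = 14369/200141026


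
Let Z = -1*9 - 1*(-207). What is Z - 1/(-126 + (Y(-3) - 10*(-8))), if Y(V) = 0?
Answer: 9109/46 ≈ 198.02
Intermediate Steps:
Z = 198 (Z = -9 + 207 = 198)
Z - 1/(-126 + (Y(-3) - 10*(-8))) = 198 - 1/(-126 + (0 - 10*(-8))) = 198 - 1/(-126 + (0 + 80)) = 198 - 1/(-126 + 80) = 198 - 1/(-46) = 198 - 1*(-1/46) = 198 + 1/46 = 9109/46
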